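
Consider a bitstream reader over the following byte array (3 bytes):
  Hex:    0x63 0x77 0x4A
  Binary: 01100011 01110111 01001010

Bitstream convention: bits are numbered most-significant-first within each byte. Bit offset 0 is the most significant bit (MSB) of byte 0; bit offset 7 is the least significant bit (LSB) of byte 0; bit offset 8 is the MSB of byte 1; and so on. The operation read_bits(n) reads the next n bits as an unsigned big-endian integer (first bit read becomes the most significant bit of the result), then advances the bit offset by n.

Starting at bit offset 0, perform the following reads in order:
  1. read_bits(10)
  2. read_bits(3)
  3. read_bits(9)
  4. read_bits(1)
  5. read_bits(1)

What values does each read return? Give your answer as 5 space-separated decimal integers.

Read 1: bits[0:10] width=10 -> value=397 (bin 0110001101); offset now 10 = byte 1 bit 2; 14 bits remain
Read 2: bits[10:13] width=3 -> value=6 (bin 110); offset now 13 = byte 1 bit 5; 11 bits remain
Read 3: bits[13:22] width=9 -> value=466 (bin 111010010); offset now 22 = byte 2 bit 6; 2 bits remain
Read 4: bits[22:23] width=1 -> value=1 (bin 1); offset now 23 = byte 2 bit 7; 1 bits remain
Read 5: bits[23:24] width=1 -> value=0 (bin 0); offset now 24 = byte 3 bit 0; 0 bits remain

Answer: 397 6 466 1 0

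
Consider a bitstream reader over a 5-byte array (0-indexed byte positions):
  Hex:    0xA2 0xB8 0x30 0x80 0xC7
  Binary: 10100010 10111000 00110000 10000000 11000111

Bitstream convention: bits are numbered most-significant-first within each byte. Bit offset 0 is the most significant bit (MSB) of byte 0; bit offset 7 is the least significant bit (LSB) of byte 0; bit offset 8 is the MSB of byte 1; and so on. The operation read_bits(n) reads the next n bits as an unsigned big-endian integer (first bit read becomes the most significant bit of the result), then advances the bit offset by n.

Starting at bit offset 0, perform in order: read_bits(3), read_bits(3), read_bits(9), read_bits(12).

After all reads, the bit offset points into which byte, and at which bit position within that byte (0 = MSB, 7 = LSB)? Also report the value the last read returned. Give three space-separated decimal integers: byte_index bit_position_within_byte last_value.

Read 1: bits[0:3] width=3 -> value=5 (bin 101); offset now 3 = byte 0 bit 3; 37 bits remain
Read 2: bits[3:6] width=3 -> value=0 (bin 000); offset now 6 = byte 0 bit 6; 34 bits remain
Read 3: bits[6:15] width=9 -> value=348 (bin 101011100); offset now 15 = byte 1 bit 7; 25 bits remain
Read 4: bits[15:27] width=12 -> value=388 (bin 000110000100); offset now 27 = byte 3 bit 3; 13 bits remain

Answer: 3 3 388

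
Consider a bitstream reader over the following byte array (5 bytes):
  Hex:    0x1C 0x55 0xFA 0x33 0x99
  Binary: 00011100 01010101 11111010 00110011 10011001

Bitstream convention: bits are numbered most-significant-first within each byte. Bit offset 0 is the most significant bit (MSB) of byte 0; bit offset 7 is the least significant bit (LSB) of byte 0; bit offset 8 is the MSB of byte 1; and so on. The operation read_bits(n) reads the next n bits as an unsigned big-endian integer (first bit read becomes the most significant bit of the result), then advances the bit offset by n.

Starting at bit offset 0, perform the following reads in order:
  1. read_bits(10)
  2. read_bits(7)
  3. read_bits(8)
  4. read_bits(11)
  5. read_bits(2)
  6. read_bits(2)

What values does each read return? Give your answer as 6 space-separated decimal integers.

Answer: 113 43 244 825 2 1

Derivation:
Read 1: bits[0:10] width=10 -> value=113 (bin 0001110001); offset now 10 = byte 1 bit 2; 30 bits remain
Read 2: bits[10:17] width=7 -> value=43 (bin 0101011); offset now 17 = byte 2 bit 1; 23 bits remain
Read 3: bits[17:25] width=8 -> value=244 (bin 11110100); offset now 25 = byte 3 bit 1; 15 bits remain
Read 4: bits[25:36] width=11 -> value=825 (bin 01100111001); offset now 36 = byte 4 bit 4; 4 bits remain
Read 5: bits[36:38] width=2 -> value=2 (bin 10); offset now 38 = byte 4 bit 6; 2 bits remain
Read 6: bits[38:40] width=2 -> value=1 (bin 01); offset now 40 = byte 5 bit 0; 0 bits remain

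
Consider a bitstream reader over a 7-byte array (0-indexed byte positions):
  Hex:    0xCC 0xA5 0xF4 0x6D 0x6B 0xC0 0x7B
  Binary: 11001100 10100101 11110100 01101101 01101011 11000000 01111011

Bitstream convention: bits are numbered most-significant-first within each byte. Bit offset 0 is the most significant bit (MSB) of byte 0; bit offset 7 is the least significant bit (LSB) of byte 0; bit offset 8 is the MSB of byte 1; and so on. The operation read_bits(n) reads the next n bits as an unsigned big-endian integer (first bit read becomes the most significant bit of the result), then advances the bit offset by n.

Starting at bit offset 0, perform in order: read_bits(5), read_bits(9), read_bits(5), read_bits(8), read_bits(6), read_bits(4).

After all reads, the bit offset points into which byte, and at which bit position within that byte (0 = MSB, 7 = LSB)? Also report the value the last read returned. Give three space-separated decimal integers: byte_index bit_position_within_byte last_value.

Answer: 4 5 13

Derivation:
Read 1: bits[0:5] width=5 -> value=25 (bin 11001); offset now 5 = byte 0 bit 5; 51 bits remain
Read 2: bits[5:14] width=9 -> value=297 (bin 100101001); offset now 14 = byte 1 bit 6; 42 bits remain
Read 3: bits[14:19] width=5 -> value=15 (bin 01111); offset now 19 = byte 2 bit 3; 37 bits remain
Read 4: bits[19:27] width=8 -> value=163 (bin 10100011); offset now 27 = byte 3 bit 3; 29 bits remain
Read 5: bits[27:33] width=6 -> value=26 (bin 011010); offset now 33 = byte 4 bit 1; 23 bits remain
Read 6: bits[33:37] width=4 -> value=13 (bin 1101); offset now 37 = byte 4 bit 5; 19 bits remain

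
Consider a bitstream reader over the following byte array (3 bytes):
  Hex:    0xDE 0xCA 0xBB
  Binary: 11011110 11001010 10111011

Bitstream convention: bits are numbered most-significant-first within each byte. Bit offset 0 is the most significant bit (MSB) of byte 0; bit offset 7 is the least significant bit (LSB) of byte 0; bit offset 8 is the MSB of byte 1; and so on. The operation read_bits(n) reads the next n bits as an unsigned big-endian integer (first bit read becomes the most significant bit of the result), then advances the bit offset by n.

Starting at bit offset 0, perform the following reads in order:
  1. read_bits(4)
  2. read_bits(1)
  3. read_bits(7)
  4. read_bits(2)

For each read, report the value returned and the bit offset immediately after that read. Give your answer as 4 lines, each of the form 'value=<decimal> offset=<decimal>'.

Answer: value=13 offset=4
value=1 offset=5
value=108 offset=12
value=2 offset=14

Derivation:
Read 1: bits[0:4] width=4 -> value=13 (bin 1101); offset now 4 = byte 0 bit 4; 20 bits remain
Read 2: bits[4:5] width=1 -> value=1 (bin 1); offset now 5 = byte 0 bit 5; 19 bits remain
Read 3: bits[5:12] width=7 -> value=108 (bin 1101100); offset now 12 = byte 1 bit 4; 12 bits remain
Read 4: bits[12:14] width=2 -> value=2 (bin 10); offset now 14 = byte 1 bit 6; 10 bits remain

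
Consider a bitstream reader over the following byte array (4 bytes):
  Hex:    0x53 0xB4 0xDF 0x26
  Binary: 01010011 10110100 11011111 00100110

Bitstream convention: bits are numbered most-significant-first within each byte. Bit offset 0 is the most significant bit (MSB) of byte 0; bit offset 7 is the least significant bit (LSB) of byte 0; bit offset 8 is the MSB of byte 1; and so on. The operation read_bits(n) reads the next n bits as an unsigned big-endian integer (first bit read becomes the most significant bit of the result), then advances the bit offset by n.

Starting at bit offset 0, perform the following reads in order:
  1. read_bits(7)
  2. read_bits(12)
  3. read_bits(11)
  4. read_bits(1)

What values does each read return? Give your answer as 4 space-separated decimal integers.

Answer: 41 3494 1993 1

Derivation:
Read 1: bits[0:7] width=7 -> value=41 (bin 0101001); offset now 7 = byte 0 bit 7; 25 bits remain
Read 2: bits[7:19] width=12 -> value=3494 (bin 110110100110); offset now 19 = byte 2 bit 3; 13 bits remain
Read 3: bits[19:30] width=11 -> value=1993 (bin 11111001001); offset now 30 = byte 3 bit 6; 2 bits remain
Read 4: bits[30:31] width=1 -> value=1 (bin 1); offset now 31 = byte 3 bit 7; 1 bits remain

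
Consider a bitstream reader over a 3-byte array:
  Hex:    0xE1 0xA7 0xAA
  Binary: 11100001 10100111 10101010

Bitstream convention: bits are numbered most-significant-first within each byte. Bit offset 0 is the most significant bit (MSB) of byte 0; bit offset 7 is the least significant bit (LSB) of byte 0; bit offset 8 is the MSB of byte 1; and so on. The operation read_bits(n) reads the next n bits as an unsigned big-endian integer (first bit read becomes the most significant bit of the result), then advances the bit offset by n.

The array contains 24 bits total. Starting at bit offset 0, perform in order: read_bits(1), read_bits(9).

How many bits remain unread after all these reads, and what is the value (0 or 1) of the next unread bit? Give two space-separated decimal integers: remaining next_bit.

Read 1: bits[0:1] width=1 -> value=1 (bin 1); offset now 1 = byte 0 bit 1; 23 bits remain
Read 2: bits[1:10] width=9 -> value=390 (bin 110000110); offset now 10 = byte 1 bit 2; 14 bits remain

Answer: 14 1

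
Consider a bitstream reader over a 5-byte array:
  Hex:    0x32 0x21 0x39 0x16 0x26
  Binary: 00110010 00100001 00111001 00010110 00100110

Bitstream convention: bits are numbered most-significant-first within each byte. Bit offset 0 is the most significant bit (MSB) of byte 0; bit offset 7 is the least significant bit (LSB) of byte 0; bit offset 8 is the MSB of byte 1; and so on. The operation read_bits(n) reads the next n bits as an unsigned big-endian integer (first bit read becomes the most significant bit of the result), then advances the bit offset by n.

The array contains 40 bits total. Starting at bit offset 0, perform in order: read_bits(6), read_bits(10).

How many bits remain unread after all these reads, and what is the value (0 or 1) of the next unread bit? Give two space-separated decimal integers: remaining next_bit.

Read 1: bits[0:6] width=6 -> value=12 (bin 001100); offset now 6 = byte 0 bit 6; 34 bits remain
Read 2: bits[6:16] width=10 -> value=545 (bin 1000100001); offset now 16 = byte 2 bit 0; 24 bits remain

Answer: 24 0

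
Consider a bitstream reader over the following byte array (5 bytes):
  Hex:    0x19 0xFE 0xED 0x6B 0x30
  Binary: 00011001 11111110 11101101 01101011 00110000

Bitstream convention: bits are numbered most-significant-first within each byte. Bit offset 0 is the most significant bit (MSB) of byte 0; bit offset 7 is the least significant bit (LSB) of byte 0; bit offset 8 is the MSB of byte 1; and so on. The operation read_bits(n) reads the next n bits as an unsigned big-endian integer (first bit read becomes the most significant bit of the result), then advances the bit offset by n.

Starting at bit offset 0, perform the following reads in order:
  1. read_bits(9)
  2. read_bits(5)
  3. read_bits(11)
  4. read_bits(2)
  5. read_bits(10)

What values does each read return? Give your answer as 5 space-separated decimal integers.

Answer: 51 31 1498 3 358

Derivation:
Read 1: bits[0:9] width=9 -> value=51 (bin 000110011); offset now 9 = byte 1 bit 1; 31 bits remain
Read 2: bits[9:14] width=5 -> value=31 (bin 11111); offset now 14 = byte 1 bit 6; 26 bits remain
Read 3: bits[14:25] width=11 -> value=1498 (bin 10111011010); offset now 25 = byte 3 bit 1; 15 bits remain
Read 4: bits[25:27] width=2 -> value=3 (bin 11); offset now 27 = byte 3 bit 3; 13 bits remain
Read 5: bits[27:37] width=10 -> value=358 (bin 0101100110); offset now 37 = byte 4 bit 5; 3 bits remain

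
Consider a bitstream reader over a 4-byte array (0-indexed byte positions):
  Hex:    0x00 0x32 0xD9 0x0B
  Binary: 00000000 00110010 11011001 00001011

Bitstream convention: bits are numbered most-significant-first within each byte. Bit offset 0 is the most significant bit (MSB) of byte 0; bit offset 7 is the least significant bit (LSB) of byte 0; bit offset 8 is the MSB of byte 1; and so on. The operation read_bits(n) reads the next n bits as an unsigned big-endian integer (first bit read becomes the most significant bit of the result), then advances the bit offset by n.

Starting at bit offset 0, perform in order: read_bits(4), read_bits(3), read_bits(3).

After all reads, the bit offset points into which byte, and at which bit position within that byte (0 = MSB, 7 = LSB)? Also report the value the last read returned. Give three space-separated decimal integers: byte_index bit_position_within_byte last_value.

Answer: 1 2 0

Derivation:
Read 1: bits[0:4] width=4 -> value=0 (bin 0000); offset now 4 = byte 0 bit 4; 28 bits remain
Read 2: bits[4:7] width=3 -> value=0 (bin 000); offset now 7 = byte 0 bit 7; 25 bits remain
Read 3: bits[7:10] width=3 -> value=0 (bin 000); offset now 10 = byte 1 bit 2; 22 bits remain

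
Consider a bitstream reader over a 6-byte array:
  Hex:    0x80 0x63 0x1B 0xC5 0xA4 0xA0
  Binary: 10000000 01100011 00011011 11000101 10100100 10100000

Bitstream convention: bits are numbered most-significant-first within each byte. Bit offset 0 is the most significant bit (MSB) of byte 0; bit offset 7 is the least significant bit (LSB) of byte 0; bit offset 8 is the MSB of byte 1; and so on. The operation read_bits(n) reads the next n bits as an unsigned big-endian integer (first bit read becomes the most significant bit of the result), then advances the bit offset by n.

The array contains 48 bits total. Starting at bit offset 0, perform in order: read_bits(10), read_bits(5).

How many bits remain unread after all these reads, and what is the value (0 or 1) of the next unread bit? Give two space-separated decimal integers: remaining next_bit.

Answer: 33 1

Derivation:
Read 1: bits[0:10] width=10 -> value=513 (bin 1000000001); offset now 10 = byte 1 bit 2; 38 bits remain
Read 2: bits[10:15] width=5 -> value=17 (bin 10001); offset now 15 = byte 1 bit 7; 33 bits remain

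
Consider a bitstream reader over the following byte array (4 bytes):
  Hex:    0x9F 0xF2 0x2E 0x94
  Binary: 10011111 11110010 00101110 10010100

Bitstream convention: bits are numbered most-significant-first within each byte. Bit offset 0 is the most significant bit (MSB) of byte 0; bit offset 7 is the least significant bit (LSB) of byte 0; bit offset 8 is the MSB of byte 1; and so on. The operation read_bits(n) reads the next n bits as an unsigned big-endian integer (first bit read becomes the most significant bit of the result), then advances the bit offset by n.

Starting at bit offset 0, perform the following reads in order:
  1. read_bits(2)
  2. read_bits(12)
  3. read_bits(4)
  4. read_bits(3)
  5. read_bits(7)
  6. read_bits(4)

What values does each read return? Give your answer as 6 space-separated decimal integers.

Read 1: bits[0:2] width=2 -> value=2 (bin 10); offset now 2 = byte 0 bit 2; 30 bits remain
Read 2: bits[2:14] width=12 -> value=2044 (bin 011111111100); offset now 14 = byte 1 bit 6; 18 bits remain
Read 3: bits[14:18] width=4 -> value=8 (bin 1000); offset now 18 = byte 2 bit 2; 14 bits remain
Read 4: bits[18:21] width=3 -> value=5 (bin 101); offset now 21 = byte 2 bit 5; 11 bits remain
Read 5: bits[21:28] width=7 -> value=105 (bin 1101001); offset now 28 = byte 3 bit 4; 4 bits remain
Read 6: bits[28:32] width=4 -> value=4 (bin 0100); offset now 32 = byte 4 bit 0; 0 bits remain

Answer: 2 2044 8 5 105 4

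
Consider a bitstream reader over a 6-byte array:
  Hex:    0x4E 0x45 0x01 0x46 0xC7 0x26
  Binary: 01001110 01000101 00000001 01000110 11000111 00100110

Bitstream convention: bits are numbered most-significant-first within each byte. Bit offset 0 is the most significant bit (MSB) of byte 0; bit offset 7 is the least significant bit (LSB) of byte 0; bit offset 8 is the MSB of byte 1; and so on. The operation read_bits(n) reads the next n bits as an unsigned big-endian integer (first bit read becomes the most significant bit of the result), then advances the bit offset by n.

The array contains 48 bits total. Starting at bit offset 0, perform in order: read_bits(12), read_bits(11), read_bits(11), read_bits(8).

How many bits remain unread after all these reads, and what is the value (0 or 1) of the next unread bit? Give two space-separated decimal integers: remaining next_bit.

Read 1: bits[0:12] width=12 -> value=1252 (bin 010011100100); offset now 12 = byte 1 bit 4; 36 bits remain
Read 2: bits[12:23] width=11 -> value=640 (bin 01010000000); offset now 23 = byte 2 bit 7; 25 bits remain
Read 3: bits[23:34] width=11 -> value=1307 (bin 10100011011); offset now 34 = byte 4 bit 2; 14 bits remain
Read 4: bits[34:42] width=8 -> value=28 (bin 00011100); offset now 42 = byte 5 bit 2; 6 bits remain

Answer: 6 1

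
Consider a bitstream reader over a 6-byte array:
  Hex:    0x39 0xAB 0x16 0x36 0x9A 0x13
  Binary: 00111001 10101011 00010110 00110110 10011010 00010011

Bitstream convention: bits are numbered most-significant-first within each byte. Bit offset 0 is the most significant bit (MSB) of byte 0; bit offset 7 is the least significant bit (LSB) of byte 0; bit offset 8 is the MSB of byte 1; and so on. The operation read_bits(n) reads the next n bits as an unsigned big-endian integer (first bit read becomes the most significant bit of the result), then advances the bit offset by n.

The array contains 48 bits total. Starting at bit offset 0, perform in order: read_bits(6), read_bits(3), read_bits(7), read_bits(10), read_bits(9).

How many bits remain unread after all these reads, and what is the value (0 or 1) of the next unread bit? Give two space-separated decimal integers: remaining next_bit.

Read 1: bits[0:6] width=6 -> value=14 (bin 001110); offset now 6 = byte 0 bit 6; 42 bits remain
Read 2: bits[6:9] width=3 -> value=3 (bin 011); offset now 9 = byte 1 bit 1; 39 bits remain
Read 3: bits[9:16] width=7 -> value=43 (bin 0101011); offset now 16 = byte 2 bit 0; 32 bits remain
Read 4: bits[16:26] width=10 -> value=88 (bin 0001011000); offset now 26 = byte 3 bit 2; 22 bits remain
Read 5: bits[26:35] width=9 -> value=436 (bin 110110100); offset now 35 = byte 4 bit 3; 13 bits remain

Answer: 13 1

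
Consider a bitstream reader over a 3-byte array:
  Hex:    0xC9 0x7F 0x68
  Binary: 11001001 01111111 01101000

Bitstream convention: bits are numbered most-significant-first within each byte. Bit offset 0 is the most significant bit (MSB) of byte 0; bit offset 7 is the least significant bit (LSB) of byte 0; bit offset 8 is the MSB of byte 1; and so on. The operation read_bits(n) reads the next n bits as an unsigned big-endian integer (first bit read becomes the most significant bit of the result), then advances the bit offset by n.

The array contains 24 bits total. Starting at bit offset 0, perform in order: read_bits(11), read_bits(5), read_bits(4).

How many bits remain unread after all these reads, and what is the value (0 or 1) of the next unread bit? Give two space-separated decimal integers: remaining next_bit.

Read 1: bits[0:11] width=11 -> value=1611 (bin 11001001011); offset now 11 = byte 1 bit 3; 13 bits remain
Read 2: bits[11:16] width=5 -> value=31 (bin 11111); offset now 16 = byte 2 bit 0; 8 bits remain
Read 3: bits[16:20] width=4 -> value=6 (bin 0110); offset now 20 = byte 2 bit 4; 4 bits remain

Answer: 4 1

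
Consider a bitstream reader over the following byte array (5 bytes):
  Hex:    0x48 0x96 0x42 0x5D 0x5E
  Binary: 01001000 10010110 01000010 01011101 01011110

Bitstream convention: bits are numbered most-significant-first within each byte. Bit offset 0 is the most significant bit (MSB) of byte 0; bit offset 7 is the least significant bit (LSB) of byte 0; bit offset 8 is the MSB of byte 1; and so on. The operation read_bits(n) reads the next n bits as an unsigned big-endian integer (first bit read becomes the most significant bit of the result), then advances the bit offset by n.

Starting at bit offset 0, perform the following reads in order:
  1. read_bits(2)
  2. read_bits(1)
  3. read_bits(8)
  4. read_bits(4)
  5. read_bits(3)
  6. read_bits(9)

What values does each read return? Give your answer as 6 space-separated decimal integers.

Answer: 1 0 68 11 1 18

Derivation:
Read 1: bits[0:2] width=2 -> value=1 (bin 01); offset now 2 = byte 0 bit 2; 38 bits remain
Read 2: bits[2:3] width=1 -> value=0 (bin 0); offset now 3 = byte 0 bit 3; 37 bits remain
Read 3: bits[3:11] width=8 -> value=68 (bin 01000100); offset now 11 = byte 1 bit 3; 29 bits remain
Read 4: bits[11:15] width=4 -> value=11 (bin 1011); offset now 15 = byte 1 bit 7; 25 bits remain
Read 5: bits[15:18] width=3 -> value=1 (bin 001); offset now 18 = byte 2 bit 2; 22 bits remain
Read 6: bits[18:27] width=9 -> value=18 (bin 000010010); offset now 27 = byte 3 bit 3; 13 bits remain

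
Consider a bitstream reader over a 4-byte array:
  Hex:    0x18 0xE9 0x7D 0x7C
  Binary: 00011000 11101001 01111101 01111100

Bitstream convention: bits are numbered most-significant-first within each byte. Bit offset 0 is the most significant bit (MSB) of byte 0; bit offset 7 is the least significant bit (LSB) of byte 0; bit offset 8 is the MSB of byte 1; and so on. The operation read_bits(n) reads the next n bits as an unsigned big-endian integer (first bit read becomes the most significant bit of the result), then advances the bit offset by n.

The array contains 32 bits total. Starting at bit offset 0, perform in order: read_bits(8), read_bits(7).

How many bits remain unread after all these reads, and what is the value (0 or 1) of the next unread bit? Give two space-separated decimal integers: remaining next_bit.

Read 1: bits[0:8] width=8 -> value=24 (bin 00011000); offset now 8 = byte 1 bit 0; 24 bits remain
Read 2: bits[8:15] width=7 -> value=116 (bin 1110100); offset now 15 = byte 1 bit 7; 17 bits remain

Answer: 17 1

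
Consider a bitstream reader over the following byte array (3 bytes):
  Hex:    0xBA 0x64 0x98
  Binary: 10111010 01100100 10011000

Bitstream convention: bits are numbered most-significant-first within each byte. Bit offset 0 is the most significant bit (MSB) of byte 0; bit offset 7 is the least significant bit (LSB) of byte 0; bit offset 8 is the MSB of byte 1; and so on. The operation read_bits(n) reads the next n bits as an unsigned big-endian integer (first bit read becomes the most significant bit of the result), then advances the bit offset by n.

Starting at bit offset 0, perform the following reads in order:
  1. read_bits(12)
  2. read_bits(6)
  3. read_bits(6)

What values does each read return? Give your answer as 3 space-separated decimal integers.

Answer: 2982 18 24

Derivation:
Read 1: bits[0:12] width=12 -> value=2982 (bin 101110100110); offset now 12 = byte 1 bit 4; 12 bits remain
Read 2: bits[12:18] width=6 -> value=18 (bin 010010); offset now 18 = byte 2 bit 2; 6 bits remain
Read 3: bits[18:24] width=6 -> value=24 (bin 011000); offset now 24 = byte 3 bit 0; 0 bits remain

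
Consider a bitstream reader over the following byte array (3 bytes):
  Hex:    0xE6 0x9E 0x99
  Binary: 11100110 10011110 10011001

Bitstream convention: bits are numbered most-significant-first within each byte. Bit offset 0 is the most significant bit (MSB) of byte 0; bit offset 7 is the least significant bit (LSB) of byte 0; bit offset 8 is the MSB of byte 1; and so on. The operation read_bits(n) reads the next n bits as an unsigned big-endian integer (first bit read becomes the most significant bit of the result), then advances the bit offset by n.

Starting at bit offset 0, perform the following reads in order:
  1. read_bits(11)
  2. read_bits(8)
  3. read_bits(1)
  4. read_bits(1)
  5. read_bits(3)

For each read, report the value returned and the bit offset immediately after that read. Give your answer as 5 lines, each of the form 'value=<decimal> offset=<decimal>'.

Read 1: bits[0:11] width=11 -> value=1844 (bin 11100110100); offset now 11 = byte 1 bit 3; 13 bits remain
Read 2: bits[11:19] width=8 -> value=244 (bin 11110100); offset now 19 = byte 2 bit 3; 5 bits remain
Read 3: bits[19:20] width=1 -> value=1 (bin 1); offset now 20 = byte 2 bit 4; 4 bits remain
Read 4: bits[20:21] width=1 -> value=1 (bin 1); offset now 21 = byte 2 bit 5; 3 bits remain
Read 5: bits[21:24] width=3 -> value=1 (bin 001); offset now 24 = byte 3 bit 0; 0 bits remain

Answer: value=1844 offset=11
value=244 offset=19
value=1 offset=20
value=1 offset=21
value=1 offset=24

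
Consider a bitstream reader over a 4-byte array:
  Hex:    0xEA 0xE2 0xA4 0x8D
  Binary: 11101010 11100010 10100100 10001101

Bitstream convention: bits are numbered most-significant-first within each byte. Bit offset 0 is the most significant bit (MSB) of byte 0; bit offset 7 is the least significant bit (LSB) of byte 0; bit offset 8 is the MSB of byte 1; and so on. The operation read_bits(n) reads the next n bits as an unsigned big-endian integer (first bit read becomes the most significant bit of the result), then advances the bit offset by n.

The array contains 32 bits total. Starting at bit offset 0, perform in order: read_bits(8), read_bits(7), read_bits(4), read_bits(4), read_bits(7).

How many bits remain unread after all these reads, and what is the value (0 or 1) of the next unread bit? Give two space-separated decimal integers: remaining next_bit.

Read 1: bits[0:8] width=8 -> value=234 (bin 11101010); offset now 8 = byte 1 bit 0; 24 bits remain
Read 2: bits[8:15] width=7 -> value=113 (bin 1110001); offset now 15 = byte 1 bit 7; 17 bits remain
Read 3: bits[15:19] width=4 -> value=5 (bin 0101); offset now 19 = byte 2 bit 3; 13 bits remain
Read 4: bits[19:23] width=4 -> value=2 (bin 0010); offset now 23 = byte 2 bit 7; 9 bits remain
Read 5: bits[23:30] width=7 -> value=35 (bin 0100011); offset now 30 = byte 3 bit 6; 2 bits remain

Answer: 2 0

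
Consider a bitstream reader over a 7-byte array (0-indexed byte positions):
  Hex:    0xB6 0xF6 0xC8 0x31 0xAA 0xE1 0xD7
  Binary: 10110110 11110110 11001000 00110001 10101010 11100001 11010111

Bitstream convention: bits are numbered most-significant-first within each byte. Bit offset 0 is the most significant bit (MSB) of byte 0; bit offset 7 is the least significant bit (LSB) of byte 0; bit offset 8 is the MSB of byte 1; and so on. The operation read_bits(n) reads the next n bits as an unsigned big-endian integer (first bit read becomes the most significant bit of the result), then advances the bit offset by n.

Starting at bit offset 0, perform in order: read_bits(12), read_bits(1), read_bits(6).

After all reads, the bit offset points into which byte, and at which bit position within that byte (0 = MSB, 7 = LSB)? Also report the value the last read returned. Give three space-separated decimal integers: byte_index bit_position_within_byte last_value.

Answer: 2 3 54

Derivation:
Read 1: bits[0:12] width=12 -> value=2927 (bin 101101101111); offset now 12 = byte 1 bit 4; 44 bits remain
Read 2: bits[12:13] width=1 -> value=0 (bin 0); offset now 13 = byte 1 bit 5; 43 bits remain
Read 3: bits[13:19] width=6 -> value=54 (bin 110110); offset now 19 = byte 2 bit 3; 37 bits remain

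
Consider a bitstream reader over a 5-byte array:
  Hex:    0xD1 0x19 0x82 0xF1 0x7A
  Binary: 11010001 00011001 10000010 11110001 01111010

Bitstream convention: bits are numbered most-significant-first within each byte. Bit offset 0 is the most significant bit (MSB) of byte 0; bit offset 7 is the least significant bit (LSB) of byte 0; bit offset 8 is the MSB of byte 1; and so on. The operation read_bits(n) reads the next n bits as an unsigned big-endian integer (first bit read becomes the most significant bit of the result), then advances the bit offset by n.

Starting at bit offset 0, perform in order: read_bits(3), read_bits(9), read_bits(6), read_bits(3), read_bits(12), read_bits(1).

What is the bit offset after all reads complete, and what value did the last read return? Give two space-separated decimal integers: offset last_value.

Answer: 34 1

Derivation:
Read 1: bits[0:3] width=3 -> value=6 (bin 110); offset now 3 = byte 0 bit 3; 37 bits remain
Read 2: bits[3:12] width=9 -> value=273 (bin 100010001); offset now 12 = byte 1 bit 4; 28 bits remain
Read 3: bits[12:18] width=6 -> value=38 (bin 100110); offset now 18 = byte 2 bit 2; 22 bits remain
Read 4: bits[18:21] width=3 -> value=0 (bin 000); offset now 21 = byte 2 bit 5; 19 bits remain
Read 5: bits[21:33] width=12 -> value=1506 (bin 010111100010); offset now 33 = byte 4 bit 1; 7 bits remain
Read 6: bits[33:34] width=1 -> value=1 (bin 1); offset now 34 = byte 4 bit 2; 6 bits remain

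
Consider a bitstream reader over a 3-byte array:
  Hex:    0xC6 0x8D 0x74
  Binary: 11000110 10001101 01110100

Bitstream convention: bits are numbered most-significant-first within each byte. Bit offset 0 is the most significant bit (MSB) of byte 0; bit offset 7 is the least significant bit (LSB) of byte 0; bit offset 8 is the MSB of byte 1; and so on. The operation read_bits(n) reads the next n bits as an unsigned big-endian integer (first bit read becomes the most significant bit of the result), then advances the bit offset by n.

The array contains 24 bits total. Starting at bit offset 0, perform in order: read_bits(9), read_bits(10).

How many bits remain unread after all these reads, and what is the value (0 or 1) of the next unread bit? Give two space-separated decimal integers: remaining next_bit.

Read 1: bits[0:9] width=9 -> value=397 (bin 110001101); offset now 9 = byte 1 bit 1; 15 bits remain
Read 2: bits[9:19] width=10 -> value=107 (bin 0001101011); offset now 19 = byte 2 bit 3; 5 bits remain

Answer: 5 1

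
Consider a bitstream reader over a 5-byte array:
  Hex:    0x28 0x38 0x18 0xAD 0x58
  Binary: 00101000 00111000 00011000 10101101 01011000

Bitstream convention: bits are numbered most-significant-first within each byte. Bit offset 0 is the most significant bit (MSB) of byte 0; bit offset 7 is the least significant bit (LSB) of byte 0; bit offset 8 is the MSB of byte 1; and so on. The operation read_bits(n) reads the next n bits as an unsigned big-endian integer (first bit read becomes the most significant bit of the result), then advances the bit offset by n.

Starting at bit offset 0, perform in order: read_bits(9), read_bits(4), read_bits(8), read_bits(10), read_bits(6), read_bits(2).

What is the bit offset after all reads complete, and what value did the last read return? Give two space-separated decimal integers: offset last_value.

Answer: 39 0

Derivation:
Read 1: bits[0:9] width=9 -> value=80 (bin 001010000); offset now 9 = byte 1 bit 1; 31 bits remain
Read 2: bits[9:13] width=4 -> value=7 (bin 0111); offset now 13 = byte 1 bit 5; 27 bits remain
Read 3: bits[13:21] width=8 -> value=3 (bin 00000011); offset now 21 = byte 2 bit 5; 19 bits remain
Read 4: bits[21:31] width=10 -> value=86 (bin 0001010110); offset now 31 = byte 3 bit 7; 9 bits remain
Read 5: bits[31:37] width=6 -> value=43 (bin 101011); offset now 37 = byte 4 bit 5; 3 bits remain
Read 6: bits[37:39] width=2 -> value=0 (bin 00); offset now 39 = byte 4 bit 7; 1 bits remain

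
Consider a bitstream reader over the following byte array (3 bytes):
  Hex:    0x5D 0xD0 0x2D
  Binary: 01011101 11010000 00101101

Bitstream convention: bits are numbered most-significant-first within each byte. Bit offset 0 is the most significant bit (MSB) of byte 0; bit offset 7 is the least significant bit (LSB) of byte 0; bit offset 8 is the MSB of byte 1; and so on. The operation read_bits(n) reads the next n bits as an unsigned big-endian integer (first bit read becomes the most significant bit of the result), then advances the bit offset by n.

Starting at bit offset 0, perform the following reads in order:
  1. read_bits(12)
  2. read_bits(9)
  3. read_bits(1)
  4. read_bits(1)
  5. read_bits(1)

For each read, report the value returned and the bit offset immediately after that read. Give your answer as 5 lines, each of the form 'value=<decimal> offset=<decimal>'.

Answer: value=1501 offset=12
value=5 offset=21
value=1 offset=22
value=0 offset=23
value=1 offset=24

Derivation:
Read 1: bits[0:12] width=12 -> value=1501 (bin 010111011101); offset now 12 = byte 1 bit 4; 12 bits remain
Read 2: bits[12:21] width=9 -> value=5 (bin 000000101); offset now 21 = byte 2 bit 5; 3 bits remain
Read 3: bits[21:22] width=1 -> value=1 (bin 1); offset now 22 = byte 2 bit 6; 2 bits remain
Read 4: bits[22:23] width=1 -> value=0 (bin 0); offset now 23 = byte 2 bit 7; 1 bits remain
Read 5: bits[23:24] width=1 -> value=1 (bin 1); offset now 24 = byte 3 bit 0; 0 bits remain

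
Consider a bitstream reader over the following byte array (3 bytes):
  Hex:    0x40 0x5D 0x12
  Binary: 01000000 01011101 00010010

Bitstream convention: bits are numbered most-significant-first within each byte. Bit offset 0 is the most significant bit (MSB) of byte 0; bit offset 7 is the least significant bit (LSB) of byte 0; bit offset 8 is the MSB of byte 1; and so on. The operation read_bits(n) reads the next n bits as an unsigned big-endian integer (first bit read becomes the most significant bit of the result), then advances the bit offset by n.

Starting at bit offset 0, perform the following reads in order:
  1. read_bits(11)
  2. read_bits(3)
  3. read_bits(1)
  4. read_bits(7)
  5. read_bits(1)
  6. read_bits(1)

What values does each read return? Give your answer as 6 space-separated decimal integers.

Answer: 514 7 0 68 1 0

Derivation:
Read 1: bits[0:11] width=11 -> value=514 (bin 01000000010); offset now 11 = byte 1 bit 3; 13 bits remain
Read 2: bits[11:14] width=3 -> value=7 (bin 111); offset now 14 = byte 1 bit 6; 10 bits remain
Read 3: bits[14:15] width=1 -> value=0 (bin 0); offset now 15 = byte 1 bit 7; 9 bits remain
Read 4: bits[15:22] width=7 -> value=68 (bin 1000100); offset now 22 = byte 2 bit 6; 2 bits remain
Read 5: bits[22:23] width=1 -> value=1 (bin 1); offset now 23 = byte 2 bit 7; 1 bits remain
Read 6: bits[23:24] width=1 -> value=0 (bin 0); offset now 24 = byte 3 bit 0; 0 bits remain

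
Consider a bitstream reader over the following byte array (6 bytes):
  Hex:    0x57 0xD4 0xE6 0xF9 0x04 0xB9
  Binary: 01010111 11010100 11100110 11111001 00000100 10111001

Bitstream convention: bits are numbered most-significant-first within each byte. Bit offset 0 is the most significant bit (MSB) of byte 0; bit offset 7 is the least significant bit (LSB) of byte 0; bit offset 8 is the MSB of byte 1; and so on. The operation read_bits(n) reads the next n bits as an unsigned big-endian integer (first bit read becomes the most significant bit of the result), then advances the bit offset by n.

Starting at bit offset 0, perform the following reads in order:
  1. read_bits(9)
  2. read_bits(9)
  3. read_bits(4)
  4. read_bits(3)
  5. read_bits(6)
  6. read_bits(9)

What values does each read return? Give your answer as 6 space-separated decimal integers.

Answer: 175 339 9 5 60 260

Derivation:
Read 1: bits[0:9] width=9 -> value=175 (bin 010101111); offset now 9 = byte 1 bit 1; 39 bits remain
Read 2: bits[9:18] width=9 -> value=339 (bin 101010011); offset now 18 = byte 2 bit 2; 30 bits remain
Read 3: bits[18:22] width=4 -> value=9 (bin 1001); offset now 22 = byte 2 bit 6; 26 bits remain
Read 4: bits[22:25] width=3 -> value=5 (bin 101); offset now 25 = byte 3 bit 1; 23 bits remain
Read 5: bits[25:31] width=6 -> value=60 (bin 111100); offset now 31 = byte 3 bit 7; 17 bits remain
Read 6: bits[31:40] width=9 -> value=260 (bin 100000100); offset now 40 = byte 5 bit 0; 8 bits remain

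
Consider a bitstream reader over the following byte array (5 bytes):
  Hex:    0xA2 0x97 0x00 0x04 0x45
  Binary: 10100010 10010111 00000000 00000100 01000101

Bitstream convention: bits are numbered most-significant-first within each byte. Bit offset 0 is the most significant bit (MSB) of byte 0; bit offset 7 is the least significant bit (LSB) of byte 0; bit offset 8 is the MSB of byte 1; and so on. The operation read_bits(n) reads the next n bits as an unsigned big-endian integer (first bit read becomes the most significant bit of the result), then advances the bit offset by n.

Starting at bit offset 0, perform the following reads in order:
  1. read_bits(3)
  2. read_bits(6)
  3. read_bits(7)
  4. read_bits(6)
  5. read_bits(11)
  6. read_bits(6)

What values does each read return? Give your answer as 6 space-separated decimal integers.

Answer: 5 5 23 0 8 34

Derivation:
Read 1: bits[0:3] width=3 -> value=5 (bin 101); offset now 3 = byte 0 bit 3; 37 bits remain
Read 2: bits[3:9] width=6 -> value=5 (bin 000101); offset now 9 = byte 1 bit 1; 31 bits remain
Read 3: bits[9:16] width=7 -> value=23 (bin 0010111); offset now 16 = byte 2 bit 0; 24 bits remain
Read 4: bits[16:22] width=6 -> value=0 (bin 000000); offset now 22 = byte 2 bit 6; 18 bits remain
Read 5: bits[22:33] width=11 -> value=8 (bin 00000001000); offset now 33 = byte 4 bit 1; 7 bits remain
Read 6: bits[33:39] width=6 -> value=34 (bin 100010); offset now 39 = byte 4 bit 7; 1 bits remain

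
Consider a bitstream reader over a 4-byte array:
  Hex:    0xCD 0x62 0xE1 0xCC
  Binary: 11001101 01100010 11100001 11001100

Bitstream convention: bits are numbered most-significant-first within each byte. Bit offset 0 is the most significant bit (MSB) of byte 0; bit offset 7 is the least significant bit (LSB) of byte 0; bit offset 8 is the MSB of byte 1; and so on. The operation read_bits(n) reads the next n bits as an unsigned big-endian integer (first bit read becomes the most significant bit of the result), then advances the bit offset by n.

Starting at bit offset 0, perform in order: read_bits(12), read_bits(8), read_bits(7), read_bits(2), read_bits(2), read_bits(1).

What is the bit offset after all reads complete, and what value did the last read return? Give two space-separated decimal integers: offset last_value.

Read 1: bits[0:12] width=12 -> value=3286 (bin 110011010110); offset now 12 = byte 1 bit 4; 20 bits remain
Read 2: bits[12:20] width=8 -> value=46 (bin 00101110); offset now 20 = byte 2 bit 4; 12 bits remain
Read 3: bits[20:27] width=7 -> value=14 (bin 0001110); offset now 27 = byte 3 bit 3; 5 bits remain
Read 4: bits[27:29] width=2 -> value=1 (bin 01); offset now 29 = byte 3 bit 5; 3 bits remain
Read 5: bits[29:31] width=2 -> value=2 (bin 10); offset now 31 = byte 3 bit 7; 1 bits remain
Read 6: bits[31:32] width=1 -> value=0 (bin 0); offset now 32 = byte 4 bit 0; 0 bits remain

Answer: 32 0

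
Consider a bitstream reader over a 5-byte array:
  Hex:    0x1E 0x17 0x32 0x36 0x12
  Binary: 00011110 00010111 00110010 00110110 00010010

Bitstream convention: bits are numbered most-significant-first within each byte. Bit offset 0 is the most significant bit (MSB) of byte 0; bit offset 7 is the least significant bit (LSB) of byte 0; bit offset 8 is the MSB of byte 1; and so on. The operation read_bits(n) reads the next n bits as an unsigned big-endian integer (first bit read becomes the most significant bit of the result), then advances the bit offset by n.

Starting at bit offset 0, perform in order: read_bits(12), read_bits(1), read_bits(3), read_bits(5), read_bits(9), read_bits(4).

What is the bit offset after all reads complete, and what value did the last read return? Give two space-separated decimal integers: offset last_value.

Answer: 34 8

Derivation:
Read 1: bits[0:12] width=12 -> value=481 (bin 000111100001); offset now 12 = byte 1 bit 4; 28 bits remain
Read 2: bits[12:13] width=1 -> value=0 (bin 0); offset now 13 = byte 1 bit 5; 27 bits remain
Read 3: bits[13:16] width=3 -> value=7 (bin 111); offset now 16 = byte 2 bit 0; 24 bits remain
Read 4: bits[16:21] width=5 -> value=6 (bin 00110); offset now 21 = byte 2 bit 5; 19 bits remain
Read 5: bits[21:30] width=9 -> value=141 (bin 010001101); offset now 30 = byte 3 bit 6; 10 bits remain
Read 6: bits[30:34] width=4 -> value=8 (bin 1000); offset now 34 = byte 4 bit 2; 6 bits remain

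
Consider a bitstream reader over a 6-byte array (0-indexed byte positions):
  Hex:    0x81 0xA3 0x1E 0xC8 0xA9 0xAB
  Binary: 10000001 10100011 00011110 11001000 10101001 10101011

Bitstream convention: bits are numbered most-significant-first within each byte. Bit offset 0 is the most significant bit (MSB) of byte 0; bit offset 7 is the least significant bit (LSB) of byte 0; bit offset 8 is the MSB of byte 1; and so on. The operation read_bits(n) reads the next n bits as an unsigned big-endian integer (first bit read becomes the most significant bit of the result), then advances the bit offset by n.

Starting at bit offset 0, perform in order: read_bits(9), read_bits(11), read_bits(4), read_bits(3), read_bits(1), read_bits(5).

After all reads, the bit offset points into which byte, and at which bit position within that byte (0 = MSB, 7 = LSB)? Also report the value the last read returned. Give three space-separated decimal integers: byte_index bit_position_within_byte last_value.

Read 1: bits[0:9] width=9 -> value=259 (bin 100000011); offset now 9 = byte 1 bit 1; 39 bits remain
Read 2: bits[9:20] width=11 -> value=561 (bin 01000110001); offset now 20 = byte 2 bit 4; 28 bits remain
Read 3: bits[20:24] width=4 -> value=14 (bin 1110); offset now 24 = byte 3 bit 0; 24 bits remain
Read 4: bits[24:27] width=3 -> value=6 (bin 110); offset now 27 = byte 3 bit 3; 21 bits remain
Read 5: bits[27:28] width=1 -> value=0 (bin 0); offset now 28 = byte 3 bit 4; 20 bits remain
Read 6: bits[28:33] width=5 -> value=17 (bin 10001); offset now 33 = byte 4 bit 1; 15 bits remain

Answer: 4 1 17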